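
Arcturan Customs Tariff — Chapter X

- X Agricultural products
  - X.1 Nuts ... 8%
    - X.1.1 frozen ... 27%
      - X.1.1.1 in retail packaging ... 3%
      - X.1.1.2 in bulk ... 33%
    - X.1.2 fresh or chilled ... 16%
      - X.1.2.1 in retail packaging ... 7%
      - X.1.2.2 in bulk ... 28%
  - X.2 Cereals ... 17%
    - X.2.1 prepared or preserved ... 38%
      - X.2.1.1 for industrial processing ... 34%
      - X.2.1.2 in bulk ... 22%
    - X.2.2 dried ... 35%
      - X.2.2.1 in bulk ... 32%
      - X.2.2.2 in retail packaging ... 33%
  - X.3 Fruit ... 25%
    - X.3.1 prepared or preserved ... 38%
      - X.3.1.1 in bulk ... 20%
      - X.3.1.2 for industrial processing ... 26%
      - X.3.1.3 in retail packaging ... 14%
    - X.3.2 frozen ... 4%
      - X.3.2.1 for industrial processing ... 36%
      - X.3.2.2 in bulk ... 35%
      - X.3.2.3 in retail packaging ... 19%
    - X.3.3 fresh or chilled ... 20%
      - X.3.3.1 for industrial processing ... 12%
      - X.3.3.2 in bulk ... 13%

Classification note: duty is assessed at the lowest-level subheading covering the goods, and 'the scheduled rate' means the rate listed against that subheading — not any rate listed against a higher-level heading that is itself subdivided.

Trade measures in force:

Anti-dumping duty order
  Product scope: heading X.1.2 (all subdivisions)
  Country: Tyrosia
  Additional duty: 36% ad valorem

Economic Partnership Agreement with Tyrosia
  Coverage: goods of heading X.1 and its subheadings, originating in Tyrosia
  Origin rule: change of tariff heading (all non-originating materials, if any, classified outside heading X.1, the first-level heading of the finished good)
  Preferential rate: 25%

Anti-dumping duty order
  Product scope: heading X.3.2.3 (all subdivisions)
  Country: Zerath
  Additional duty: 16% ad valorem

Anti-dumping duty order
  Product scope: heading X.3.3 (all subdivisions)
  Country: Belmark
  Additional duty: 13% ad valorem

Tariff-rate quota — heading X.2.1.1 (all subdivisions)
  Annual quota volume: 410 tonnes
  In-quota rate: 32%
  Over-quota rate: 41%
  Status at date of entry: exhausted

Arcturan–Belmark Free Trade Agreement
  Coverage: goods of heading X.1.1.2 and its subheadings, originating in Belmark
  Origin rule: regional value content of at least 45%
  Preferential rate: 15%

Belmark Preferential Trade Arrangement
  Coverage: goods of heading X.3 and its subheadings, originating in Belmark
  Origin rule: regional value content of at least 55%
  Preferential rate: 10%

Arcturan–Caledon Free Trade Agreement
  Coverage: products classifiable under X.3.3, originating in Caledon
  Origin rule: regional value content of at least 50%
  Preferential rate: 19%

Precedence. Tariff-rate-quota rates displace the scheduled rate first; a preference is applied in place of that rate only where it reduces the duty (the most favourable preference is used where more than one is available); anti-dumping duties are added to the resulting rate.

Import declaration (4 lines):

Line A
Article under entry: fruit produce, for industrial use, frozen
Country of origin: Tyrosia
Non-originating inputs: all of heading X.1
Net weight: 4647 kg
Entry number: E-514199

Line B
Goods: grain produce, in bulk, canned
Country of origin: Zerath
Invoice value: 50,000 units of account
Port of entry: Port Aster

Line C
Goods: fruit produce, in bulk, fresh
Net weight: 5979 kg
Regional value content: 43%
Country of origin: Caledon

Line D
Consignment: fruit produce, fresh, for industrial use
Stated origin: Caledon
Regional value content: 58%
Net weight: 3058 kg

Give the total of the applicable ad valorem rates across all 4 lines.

83%

Line A: fruit → X.3; frozen → X.3.2; for industrial use → X.3.2.1. Scheduled 36%. Tyrosia agreement on X.1: X.3.2.1 not covered. → 36%.
Line B: grain → X.2; canned → X.2.1; in bulk → X.2.1.2. Scheduled 22%. No special measure applies. → 22%.
Line C: fruit → X.3; fresh → X.3.3; in bulk → X.3.3.2. Scheduled 13%. Caledon agreement on X.3.3: RVC < 50%. → 13%.
Line D: fruit → X.3; fresh → X.3.3; for industrial use → X.3.3.1. Scheduled 12%. Caledon agreement on X.3.3: RVC ≥ 50% → 19% available; preference 19% not lower than 12% → no reduction. → 12%.
Sum: 36% + 22% + 13% + 12% = 83%.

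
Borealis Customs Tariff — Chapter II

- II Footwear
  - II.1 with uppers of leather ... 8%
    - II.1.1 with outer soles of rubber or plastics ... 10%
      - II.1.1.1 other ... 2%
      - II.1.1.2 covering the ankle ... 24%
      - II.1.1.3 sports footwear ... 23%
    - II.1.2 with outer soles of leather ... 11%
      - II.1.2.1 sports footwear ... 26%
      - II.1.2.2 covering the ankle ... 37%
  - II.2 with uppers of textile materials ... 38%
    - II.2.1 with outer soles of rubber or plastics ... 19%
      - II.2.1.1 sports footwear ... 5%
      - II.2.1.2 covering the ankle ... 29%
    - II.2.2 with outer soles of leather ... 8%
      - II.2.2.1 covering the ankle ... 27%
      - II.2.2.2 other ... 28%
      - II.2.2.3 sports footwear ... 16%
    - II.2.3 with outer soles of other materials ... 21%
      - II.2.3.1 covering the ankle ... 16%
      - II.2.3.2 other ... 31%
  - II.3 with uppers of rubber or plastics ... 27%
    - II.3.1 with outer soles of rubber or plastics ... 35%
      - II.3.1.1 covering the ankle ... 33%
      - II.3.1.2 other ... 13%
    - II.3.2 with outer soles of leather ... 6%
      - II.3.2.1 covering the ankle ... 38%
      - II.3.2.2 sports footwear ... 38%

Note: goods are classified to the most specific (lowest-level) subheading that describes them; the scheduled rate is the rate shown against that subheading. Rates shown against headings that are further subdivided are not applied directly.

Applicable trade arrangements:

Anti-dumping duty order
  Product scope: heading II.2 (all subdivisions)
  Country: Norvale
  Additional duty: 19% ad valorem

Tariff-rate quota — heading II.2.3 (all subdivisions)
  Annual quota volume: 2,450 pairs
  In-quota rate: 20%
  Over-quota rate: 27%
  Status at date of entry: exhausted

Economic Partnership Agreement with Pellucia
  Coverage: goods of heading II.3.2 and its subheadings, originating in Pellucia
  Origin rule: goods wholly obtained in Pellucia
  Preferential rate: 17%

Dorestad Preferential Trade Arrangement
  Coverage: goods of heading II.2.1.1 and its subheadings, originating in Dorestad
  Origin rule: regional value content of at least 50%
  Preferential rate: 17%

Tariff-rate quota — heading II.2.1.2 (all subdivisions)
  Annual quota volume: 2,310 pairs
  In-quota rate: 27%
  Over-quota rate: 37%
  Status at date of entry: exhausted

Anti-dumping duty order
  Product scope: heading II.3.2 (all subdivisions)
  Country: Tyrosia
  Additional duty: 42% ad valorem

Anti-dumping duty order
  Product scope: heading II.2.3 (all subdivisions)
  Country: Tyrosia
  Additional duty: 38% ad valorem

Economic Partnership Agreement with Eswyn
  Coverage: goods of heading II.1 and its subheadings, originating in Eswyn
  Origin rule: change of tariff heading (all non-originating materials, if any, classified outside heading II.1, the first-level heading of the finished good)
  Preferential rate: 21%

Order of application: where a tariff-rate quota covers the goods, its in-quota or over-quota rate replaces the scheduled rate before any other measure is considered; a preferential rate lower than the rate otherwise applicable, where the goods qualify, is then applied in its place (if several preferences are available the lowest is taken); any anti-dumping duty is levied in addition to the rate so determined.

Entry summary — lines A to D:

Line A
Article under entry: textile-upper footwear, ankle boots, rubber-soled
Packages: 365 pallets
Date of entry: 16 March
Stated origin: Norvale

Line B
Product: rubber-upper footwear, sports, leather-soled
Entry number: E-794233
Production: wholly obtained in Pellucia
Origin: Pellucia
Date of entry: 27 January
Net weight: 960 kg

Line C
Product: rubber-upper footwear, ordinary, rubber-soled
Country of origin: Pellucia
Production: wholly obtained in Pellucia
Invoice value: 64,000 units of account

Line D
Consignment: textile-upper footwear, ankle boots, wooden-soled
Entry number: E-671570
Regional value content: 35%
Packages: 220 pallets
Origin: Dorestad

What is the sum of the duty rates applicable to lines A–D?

113%

Line A: textile-upper → II.2; rubber-soled → II.2.1; ankle boots → II.2.1.2. Scheduled 29%. quota on II.2.1.2 exhausted → over-quota 37%; anti-dumping (Norvale, II.2): +19%; total 37% + 19% = 56%. → 56%.
Line B: rubber-upper → II.3; leather-soled → II.3.2; sports → II.3.2.2. Scheduled 38%. Pellucia agreement on II.3.2: wholly obtained → 17% available; preferential 17%. → 17%.
Line C: rubber-upper → II.3; rubber-soled → II.3.1; ordinary → II.3.1.2. Scheduled 13%. Pellucia agreement on II.3.2: II.3.1.2 not covered. → 13%.
Line D: textile-upper → II.2; wooden-soled → II.2.3; ankle boots → II.2.3.1. Scheduled 16%. quota on II.2.3 exhausted → over-quota 27%; Dorestad agreement on II.2.1.1: II.2.3.1 not covered. → 27%.
Sum: 56% + 17% + 13% + 27% = 113%.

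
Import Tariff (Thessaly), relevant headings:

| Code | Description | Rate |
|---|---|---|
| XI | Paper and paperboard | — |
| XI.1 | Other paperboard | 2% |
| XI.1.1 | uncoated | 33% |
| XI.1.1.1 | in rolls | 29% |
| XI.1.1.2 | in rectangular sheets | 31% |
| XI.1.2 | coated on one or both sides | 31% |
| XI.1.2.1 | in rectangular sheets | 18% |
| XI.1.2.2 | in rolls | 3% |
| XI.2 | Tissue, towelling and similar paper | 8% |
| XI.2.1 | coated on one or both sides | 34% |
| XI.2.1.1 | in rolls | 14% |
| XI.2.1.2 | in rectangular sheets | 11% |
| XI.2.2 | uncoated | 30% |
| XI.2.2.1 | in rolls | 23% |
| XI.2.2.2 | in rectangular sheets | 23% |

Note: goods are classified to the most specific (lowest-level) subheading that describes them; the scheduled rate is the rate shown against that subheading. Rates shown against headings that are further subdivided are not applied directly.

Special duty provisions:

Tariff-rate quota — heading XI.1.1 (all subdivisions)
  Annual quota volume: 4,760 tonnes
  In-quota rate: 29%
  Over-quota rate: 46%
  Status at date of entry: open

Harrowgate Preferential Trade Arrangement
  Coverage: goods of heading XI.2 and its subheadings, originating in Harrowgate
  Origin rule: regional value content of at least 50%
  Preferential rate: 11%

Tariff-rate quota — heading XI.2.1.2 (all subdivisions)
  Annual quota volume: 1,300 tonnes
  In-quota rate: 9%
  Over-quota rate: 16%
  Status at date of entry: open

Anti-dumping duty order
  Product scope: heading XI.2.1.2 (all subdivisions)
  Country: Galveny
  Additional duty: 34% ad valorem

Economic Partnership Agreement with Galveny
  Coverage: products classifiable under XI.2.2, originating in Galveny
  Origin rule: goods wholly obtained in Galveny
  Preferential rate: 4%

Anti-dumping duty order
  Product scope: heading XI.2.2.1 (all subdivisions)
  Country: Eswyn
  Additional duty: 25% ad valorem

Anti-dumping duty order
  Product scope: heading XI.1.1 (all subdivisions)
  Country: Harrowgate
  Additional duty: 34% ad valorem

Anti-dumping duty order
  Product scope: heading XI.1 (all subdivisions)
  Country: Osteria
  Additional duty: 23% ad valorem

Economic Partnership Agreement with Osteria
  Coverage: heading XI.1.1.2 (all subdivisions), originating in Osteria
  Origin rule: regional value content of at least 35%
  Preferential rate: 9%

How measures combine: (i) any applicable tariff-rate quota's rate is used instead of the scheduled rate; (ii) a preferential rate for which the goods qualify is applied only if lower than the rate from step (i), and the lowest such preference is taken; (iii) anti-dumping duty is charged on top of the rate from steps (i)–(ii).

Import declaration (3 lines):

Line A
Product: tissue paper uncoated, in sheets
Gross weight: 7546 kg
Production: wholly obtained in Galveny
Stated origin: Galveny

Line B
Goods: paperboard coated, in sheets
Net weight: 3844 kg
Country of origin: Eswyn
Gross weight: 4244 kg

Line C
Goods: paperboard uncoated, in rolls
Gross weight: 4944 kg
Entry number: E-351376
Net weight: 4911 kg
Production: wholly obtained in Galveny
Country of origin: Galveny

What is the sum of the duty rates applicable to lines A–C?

Line A: tissue paper → XI.2; uncoated → XI.2.2; in sheets → XI.2.2.2. Scheduled 23%. Galveny agreement on XI.2.2: wholly obtained → 4% available; preferential 4%. → 4%.
Line B: paperboard → XI.1; coated → XI.1.2; in sheets → XI.1.2.1. Scheduled 18%. No special measure applies. → 18%.
Line C: paperboard → XI.1; uncoated → XI.1.1; in rolls → XI.1.1.1. Scheduled 29%. quota on XI.1.1 open → in-quota 29%; Galveny agreement on XI.2.2: XI.1.1.1 not covered. → 29%.
Sum: 4% + 18% + 29% = 51%.

51%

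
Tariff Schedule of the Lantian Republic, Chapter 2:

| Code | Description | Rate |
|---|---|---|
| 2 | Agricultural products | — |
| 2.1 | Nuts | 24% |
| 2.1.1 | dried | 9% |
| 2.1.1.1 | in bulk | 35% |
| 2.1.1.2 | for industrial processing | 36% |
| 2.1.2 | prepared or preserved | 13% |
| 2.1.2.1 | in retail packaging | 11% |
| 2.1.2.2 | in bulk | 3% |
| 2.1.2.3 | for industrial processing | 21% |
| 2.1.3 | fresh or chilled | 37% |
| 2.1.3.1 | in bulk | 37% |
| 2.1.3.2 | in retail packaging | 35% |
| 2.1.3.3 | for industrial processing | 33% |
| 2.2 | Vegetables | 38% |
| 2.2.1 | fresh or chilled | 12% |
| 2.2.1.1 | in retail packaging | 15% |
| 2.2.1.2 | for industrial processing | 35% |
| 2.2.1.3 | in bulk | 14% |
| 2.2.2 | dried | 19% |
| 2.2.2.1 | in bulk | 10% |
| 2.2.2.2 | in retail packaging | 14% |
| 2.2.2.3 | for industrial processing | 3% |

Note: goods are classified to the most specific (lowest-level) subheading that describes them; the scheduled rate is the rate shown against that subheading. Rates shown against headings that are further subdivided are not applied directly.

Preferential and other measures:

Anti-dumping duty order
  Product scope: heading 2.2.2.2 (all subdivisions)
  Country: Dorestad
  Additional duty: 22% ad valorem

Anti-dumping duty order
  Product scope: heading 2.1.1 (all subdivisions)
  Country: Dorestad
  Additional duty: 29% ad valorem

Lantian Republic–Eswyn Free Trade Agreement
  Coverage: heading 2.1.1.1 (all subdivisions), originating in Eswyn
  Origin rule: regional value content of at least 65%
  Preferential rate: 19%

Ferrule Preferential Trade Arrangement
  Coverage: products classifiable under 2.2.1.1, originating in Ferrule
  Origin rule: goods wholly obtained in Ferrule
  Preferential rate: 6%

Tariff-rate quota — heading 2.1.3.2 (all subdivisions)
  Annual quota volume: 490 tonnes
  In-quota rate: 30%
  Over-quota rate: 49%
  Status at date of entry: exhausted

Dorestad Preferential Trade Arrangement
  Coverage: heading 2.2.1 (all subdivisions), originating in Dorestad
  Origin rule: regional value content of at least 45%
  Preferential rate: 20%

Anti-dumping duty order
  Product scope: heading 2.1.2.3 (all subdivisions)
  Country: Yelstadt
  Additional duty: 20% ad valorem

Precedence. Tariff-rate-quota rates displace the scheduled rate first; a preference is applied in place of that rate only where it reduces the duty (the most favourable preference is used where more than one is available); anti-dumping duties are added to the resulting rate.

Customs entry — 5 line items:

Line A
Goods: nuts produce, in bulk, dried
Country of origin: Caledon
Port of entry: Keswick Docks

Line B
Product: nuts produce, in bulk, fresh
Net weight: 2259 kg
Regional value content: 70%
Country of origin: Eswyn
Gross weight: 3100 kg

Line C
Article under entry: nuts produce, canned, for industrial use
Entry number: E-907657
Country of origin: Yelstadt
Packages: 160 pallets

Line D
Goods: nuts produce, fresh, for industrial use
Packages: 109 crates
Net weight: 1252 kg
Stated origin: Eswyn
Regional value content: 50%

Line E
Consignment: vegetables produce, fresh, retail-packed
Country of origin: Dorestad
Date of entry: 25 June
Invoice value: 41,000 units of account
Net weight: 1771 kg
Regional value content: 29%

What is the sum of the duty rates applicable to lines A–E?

161%

Line A: nuts → 2.1; dried → 2.1.1; in bulk → 2.1.1.1. Scheduled 35%. No special measure applies. → 35%.
Line B: nuts → 2.1; fresh → 2.1.3; in bulk → 2.1.3.1. Scheduled 37%. Eswyn agreement on 2.1.1.1: 2.1.3.1 not covered. → 37%.
Line C: nuts → 2.1; canned → 2.1.2; for industrial use → 2.1.2.3. Scheduled 21%. anti-dumping (Yelstadt, 2.1.2.3): +20%; total 21% + 20% = 41%. → 41%.
Line D: nuts → 2.1; fresh → 2.1.3; for industrial use → 2.1.3.3. Scheduled 33%. Eswyn agreement on 2.1.1.1: 2.1.3.3 not covered. → 33%.
Line E: vegetables → 2.2; fresh → 2.2.1; retail-packed → 2.2.1.1. Scheduled 15%. Dorestad agreement on 2.2.1: RVC < 45%. → 15%.
Sum: 35% + 37% + 41% + 33% + 15% = 161%.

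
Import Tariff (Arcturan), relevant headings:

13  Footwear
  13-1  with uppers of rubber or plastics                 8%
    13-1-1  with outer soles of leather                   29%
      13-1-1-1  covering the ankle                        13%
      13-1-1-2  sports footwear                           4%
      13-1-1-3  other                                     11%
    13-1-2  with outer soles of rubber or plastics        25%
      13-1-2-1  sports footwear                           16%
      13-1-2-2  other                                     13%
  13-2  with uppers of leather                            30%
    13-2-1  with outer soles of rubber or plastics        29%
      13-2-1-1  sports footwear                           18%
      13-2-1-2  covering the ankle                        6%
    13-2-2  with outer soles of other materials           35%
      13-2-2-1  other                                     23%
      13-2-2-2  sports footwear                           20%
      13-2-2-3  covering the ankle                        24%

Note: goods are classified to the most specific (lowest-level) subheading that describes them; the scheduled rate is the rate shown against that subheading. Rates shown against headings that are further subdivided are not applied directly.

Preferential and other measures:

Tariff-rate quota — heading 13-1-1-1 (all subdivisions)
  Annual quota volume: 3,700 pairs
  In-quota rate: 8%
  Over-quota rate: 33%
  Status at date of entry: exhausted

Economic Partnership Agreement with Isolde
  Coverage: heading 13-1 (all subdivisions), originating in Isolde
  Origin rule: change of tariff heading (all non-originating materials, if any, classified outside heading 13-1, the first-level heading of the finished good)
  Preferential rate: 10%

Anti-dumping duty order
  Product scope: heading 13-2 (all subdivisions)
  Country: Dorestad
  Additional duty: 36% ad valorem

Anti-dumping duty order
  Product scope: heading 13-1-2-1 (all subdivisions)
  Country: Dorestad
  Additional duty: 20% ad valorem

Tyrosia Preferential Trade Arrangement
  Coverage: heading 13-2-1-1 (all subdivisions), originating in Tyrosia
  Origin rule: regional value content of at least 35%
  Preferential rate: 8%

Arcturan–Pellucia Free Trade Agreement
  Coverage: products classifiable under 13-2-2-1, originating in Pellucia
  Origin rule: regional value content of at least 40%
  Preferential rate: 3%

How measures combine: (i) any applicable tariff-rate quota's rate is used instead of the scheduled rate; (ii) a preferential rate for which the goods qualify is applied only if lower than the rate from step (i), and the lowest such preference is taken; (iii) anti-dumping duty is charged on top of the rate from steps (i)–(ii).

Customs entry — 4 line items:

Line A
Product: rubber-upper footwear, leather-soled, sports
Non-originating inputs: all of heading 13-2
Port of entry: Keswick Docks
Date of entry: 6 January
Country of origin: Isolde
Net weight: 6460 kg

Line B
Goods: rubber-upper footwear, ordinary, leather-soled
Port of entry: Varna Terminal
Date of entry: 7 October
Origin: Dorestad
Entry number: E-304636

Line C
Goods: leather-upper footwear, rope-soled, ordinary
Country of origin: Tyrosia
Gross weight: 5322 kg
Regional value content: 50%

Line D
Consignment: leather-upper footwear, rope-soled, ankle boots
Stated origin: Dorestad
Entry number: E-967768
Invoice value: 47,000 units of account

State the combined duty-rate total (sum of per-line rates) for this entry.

Line A: rubber-upper → 13-1; leather-soled → 13-1-1; sports → 13-1-1-2. Scheduled 4%. Isolde agreement on 13-1: CTH met → 10% available; preference 10% not lower than 4% → no reduction. → 4%.
Line B: rubber-upper → 13-1; leather-soled → 13-1-1; ordinary → 13-1-1-3. Scheduled 11%. No special measure applies. → 11%.
Line C: leather-upper → 13-2; rope-soled → 13-2-2; ordinary → 13-2-2-1. Scheduled 23%. Tyrosia agreement on 13-2-1-1: 13-2-2-1 not covered. → 23%.
Line D: leather-upper → 13-2; rope-soled → 13-2-2; ankle boots → 13-2-2-3. Scheduled 24%. anti-dumping (Dorestad, 13-2): +36%; total 24% + 36% = 60%. → 60%.
Sum: 4% + 11% + 23% + 60% = 98%.

98%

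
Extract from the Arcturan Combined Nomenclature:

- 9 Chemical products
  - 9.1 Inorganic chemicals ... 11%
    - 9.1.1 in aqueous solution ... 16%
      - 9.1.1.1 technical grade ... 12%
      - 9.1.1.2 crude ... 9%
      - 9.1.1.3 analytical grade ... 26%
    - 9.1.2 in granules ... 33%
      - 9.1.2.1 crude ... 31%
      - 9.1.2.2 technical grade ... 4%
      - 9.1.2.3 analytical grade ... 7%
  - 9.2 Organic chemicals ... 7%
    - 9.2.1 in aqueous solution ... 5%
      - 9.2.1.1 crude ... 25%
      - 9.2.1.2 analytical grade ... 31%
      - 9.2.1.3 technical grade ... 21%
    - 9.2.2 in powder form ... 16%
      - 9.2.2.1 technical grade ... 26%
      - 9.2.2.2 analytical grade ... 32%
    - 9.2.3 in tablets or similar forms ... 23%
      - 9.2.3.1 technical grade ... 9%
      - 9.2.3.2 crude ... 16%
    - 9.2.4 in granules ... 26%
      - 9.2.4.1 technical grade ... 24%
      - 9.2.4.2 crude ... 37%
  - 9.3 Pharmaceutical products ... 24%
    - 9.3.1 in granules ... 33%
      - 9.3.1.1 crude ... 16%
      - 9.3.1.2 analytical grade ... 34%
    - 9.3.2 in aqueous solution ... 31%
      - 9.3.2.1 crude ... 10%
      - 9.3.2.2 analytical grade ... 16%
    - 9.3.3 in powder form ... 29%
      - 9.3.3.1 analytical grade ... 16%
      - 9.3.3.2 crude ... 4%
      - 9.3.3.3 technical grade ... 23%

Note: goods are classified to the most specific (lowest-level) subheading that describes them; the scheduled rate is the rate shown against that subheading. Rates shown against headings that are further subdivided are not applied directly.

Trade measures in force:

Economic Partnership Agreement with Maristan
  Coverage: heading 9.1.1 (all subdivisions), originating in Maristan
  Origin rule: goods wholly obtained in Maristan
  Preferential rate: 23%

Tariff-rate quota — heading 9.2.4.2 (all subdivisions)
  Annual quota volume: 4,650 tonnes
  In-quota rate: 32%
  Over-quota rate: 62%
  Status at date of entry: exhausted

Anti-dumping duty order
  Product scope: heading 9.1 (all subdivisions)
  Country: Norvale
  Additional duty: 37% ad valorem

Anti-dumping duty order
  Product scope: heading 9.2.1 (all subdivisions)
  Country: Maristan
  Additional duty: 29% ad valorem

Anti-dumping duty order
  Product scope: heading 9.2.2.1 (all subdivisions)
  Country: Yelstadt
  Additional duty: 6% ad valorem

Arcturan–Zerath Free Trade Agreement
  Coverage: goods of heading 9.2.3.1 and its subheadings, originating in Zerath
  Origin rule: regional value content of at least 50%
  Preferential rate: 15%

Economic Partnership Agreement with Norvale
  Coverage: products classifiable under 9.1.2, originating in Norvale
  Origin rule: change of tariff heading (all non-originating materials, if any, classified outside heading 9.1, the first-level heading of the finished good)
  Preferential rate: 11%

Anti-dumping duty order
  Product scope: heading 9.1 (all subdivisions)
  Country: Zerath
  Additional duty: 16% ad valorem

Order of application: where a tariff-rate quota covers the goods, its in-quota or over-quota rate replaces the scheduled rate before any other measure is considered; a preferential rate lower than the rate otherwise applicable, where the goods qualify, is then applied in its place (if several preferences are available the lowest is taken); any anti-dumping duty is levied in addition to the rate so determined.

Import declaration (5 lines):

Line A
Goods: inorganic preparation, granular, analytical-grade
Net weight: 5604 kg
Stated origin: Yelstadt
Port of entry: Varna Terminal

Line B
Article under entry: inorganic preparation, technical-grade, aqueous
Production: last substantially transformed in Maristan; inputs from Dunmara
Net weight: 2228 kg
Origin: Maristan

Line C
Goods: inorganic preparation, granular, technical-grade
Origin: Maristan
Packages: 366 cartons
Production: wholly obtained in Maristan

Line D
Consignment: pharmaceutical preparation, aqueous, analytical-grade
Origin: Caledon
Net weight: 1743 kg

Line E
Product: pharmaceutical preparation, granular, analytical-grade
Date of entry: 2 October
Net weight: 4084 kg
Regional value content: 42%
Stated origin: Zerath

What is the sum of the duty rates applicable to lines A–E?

Line A: inorganic → 9.1; granular → 9.1.2; analytical-grade → 9.1.2.3. Scheduled 7%. No special measure applies. → 7%.
Line B: inorganic → 9.1; aqueous → 9.1.1; technical-grade → 9.1.1.1. Scheduled 12%. Maristan agreement on 9.1.1: not wholly obtained. → 12%.
Line C: inorganic → 9.1; granular → 9.1.2; technical-grade → 9.1.2.2. Scheduled 4%. Maristan agreement on 9.1.1: 9.1.2.2 not covered. → 4%.
Line D: pharmaceutical → 9.3; aqueous → 9.3.2; analytical-grade → 9.3.2.2. Scheduled 16%. No special measure applies. → 16%.
Line E: pharmaceutical → 9.3; granular → 9.3.1; analytical-grade → 9.3.1.2. Scheduled 34%. Zerath agreement on 9.2.3.1: 9.3.1.2 not covered. → 34%.
Sum: 7% + 12% + 4% + 16% + 34% = 73%.

73%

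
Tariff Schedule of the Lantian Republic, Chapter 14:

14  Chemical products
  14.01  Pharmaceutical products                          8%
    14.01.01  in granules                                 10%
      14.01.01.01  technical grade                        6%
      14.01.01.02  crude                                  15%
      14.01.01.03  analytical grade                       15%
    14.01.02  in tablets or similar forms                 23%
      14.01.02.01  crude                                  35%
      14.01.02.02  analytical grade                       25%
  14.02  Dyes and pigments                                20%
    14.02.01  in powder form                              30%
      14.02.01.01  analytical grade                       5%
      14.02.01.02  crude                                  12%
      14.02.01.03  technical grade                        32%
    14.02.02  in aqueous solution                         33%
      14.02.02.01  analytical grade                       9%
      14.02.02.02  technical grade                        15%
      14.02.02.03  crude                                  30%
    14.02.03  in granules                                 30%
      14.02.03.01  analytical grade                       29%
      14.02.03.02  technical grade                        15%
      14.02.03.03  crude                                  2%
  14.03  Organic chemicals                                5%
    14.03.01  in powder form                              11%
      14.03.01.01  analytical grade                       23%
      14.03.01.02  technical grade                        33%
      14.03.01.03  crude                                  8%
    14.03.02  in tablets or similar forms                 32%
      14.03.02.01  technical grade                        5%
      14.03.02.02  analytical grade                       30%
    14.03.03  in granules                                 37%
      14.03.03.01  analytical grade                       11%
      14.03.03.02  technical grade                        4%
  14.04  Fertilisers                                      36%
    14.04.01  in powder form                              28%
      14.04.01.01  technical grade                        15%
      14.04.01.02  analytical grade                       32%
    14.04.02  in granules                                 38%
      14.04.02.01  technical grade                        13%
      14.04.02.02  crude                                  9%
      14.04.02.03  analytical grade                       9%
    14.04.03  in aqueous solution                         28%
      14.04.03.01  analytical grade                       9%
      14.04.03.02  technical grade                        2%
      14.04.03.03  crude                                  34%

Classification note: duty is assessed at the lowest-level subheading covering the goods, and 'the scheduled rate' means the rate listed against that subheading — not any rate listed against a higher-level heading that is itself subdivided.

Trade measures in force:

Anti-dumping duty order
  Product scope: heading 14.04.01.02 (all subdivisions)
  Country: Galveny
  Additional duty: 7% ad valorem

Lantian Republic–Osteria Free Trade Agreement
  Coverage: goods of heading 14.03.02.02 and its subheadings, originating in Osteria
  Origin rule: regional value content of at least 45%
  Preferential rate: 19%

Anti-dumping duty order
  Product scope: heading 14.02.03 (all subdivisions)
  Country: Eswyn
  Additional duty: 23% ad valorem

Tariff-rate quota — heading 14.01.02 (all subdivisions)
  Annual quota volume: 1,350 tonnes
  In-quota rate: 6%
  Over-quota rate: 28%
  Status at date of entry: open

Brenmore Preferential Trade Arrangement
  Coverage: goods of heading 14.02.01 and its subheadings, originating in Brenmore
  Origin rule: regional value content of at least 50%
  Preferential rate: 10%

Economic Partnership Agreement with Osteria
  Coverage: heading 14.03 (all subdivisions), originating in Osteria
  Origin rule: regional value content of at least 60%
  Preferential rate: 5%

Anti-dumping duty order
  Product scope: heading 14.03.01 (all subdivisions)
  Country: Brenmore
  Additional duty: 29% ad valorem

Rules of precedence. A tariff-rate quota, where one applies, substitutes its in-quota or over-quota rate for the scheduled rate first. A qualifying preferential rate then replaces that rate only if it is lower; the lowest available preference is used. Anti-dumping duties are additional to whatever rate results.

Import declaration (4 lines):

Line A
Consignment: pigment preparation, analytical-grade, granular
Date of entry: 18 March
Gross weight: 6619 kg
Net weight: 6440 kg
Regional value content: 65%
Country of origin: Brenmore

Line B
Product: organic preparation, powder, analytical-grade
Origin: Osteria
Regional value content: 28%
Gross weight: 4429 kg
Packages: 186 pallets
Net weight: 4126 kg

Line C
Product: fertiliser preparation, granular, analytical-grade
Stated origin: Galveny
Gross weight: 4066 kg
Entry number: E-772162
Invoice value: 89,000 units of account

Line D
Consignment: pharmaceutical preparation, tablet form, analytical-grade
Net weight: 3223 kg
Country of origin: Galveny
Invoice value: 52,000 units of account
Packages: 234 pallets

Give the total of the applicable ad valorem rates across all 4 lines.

Line A: pigment → 14.02; granular → 14.02.03; analytical-grade → 14.02.03.01. Scheduled 29%. Brenmore agreement on 14.02.01: 14.02.03.01 not covered. → 29%.
Line B: organic → 14.03; powder → 14.03.01; analytical-grade → 14.03.01.01. Scheduled 23%. Osteria agreement on 14.03.02.02: 14.03.01.01 not covered; Osteria agreement on 14.03: RVC < 60%. → 23%.
Line C: fertiliser → 14.04; granular → 14.04.02; analytical-grade → 14.04.02.03. Scheduled 9%. No special measure applies. → 9%.
Line D: pharmaceutical → 14.01; tablet form → 14.01.02; analytical-grade → 14.01.02.02. Scheduled 25%. quota on 14.01.02 open → in-quota 6%. → 6%.
Sum: 29% + 23% + 9% + 6% = 67%.

67%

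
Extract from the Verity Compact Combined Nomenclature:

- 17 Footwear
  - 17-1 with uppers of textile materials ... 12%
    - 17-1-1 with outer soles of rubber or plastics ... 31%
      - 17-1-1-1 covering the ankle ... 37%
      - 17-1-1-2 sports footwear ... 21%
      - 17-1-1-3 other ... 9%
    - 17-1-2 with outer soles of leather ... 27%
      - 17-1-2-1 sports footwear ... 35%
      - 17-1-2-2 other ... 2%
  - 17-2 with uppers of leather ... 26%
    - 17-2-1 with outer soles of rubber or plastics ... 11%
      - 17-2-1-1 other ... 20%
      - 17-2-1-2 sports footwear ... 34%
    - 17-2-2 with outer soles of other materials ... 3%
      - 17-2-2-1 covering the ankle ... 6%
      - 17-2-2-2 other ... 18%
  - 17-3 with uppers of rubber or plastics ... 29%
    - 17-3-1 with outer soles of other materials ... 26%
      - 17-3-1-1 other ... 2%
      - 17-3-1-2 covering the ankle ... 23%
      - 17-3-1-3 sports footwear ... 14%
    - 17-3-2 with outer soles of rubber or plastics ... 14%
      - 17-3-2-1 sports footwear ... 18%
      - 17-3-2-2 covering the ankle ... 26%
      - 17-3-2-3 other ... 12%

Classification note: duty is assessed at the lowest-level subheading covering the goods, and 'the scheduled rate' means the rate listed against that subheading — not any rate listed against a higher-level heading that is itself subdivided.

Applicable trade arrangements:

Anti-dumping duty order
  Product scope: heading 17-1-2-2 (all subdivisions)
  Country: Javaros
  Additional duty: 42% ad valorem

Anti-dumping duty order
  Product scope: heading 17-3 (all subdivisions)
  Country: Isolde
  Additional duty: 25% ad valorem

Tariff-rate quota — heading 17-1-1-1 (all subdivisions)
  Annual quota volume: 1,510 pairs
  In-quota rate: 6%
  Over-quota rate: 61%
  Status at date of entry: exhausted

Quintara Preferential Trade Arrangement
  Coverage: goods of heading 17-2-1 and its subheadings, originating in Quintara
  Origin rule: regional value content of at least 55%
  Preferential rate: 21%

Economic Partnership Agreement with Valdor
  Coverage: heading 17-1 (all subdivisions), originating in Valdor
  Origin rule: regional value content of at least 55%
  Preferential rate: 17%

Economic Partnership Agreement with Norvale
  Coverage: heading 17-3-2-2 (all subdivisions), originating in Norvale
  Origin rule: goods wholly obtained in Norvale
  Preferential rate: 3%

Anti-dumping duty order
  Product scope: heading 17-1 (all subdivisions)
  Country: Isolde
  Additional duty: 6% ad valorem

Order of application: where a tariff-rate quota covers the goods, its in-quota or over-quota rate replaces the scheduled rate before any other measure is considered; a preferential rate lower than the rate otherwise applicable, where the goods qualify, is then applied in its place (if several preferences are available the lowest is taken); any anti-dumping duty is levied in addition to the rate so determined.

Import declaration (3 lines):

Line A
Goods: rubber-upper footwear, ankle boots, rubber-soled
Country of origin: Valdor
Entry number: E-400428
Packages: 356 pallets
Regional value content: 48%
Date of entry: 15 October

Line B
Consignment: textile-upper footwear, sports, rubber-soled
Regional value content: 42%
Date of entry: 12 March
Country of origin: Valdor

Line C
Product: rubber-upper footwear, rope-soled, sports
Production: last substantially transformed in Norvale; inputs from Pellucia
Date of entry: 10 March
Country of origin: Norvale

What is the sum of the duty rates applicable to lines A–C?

61%

Line A: rubber-upper → 17-3; rubber-soled → 17-3-2; ankle boots → 17-3-2-2. Scheduled 26%. Valdor agreement on 17-1: 17-3-2-2 not covered. → 26%.
Line B: textile-upper → 17-1; rubber-soled → 17-1-1; sports → 17-1-1-2. Scheduled 21%. Valdor agreement on 17-1: RVC < 55%. → 21%.
Line C: rubber-upper → 17-3; rope-soled → 17-3-1; sports → 17-3-1-3. Scheduled 14%. Norvale agreement on 17-3-2-2: 17-3-1-3 not covered. → 14%.
Sum: 26% + 21% + 14% = 61%.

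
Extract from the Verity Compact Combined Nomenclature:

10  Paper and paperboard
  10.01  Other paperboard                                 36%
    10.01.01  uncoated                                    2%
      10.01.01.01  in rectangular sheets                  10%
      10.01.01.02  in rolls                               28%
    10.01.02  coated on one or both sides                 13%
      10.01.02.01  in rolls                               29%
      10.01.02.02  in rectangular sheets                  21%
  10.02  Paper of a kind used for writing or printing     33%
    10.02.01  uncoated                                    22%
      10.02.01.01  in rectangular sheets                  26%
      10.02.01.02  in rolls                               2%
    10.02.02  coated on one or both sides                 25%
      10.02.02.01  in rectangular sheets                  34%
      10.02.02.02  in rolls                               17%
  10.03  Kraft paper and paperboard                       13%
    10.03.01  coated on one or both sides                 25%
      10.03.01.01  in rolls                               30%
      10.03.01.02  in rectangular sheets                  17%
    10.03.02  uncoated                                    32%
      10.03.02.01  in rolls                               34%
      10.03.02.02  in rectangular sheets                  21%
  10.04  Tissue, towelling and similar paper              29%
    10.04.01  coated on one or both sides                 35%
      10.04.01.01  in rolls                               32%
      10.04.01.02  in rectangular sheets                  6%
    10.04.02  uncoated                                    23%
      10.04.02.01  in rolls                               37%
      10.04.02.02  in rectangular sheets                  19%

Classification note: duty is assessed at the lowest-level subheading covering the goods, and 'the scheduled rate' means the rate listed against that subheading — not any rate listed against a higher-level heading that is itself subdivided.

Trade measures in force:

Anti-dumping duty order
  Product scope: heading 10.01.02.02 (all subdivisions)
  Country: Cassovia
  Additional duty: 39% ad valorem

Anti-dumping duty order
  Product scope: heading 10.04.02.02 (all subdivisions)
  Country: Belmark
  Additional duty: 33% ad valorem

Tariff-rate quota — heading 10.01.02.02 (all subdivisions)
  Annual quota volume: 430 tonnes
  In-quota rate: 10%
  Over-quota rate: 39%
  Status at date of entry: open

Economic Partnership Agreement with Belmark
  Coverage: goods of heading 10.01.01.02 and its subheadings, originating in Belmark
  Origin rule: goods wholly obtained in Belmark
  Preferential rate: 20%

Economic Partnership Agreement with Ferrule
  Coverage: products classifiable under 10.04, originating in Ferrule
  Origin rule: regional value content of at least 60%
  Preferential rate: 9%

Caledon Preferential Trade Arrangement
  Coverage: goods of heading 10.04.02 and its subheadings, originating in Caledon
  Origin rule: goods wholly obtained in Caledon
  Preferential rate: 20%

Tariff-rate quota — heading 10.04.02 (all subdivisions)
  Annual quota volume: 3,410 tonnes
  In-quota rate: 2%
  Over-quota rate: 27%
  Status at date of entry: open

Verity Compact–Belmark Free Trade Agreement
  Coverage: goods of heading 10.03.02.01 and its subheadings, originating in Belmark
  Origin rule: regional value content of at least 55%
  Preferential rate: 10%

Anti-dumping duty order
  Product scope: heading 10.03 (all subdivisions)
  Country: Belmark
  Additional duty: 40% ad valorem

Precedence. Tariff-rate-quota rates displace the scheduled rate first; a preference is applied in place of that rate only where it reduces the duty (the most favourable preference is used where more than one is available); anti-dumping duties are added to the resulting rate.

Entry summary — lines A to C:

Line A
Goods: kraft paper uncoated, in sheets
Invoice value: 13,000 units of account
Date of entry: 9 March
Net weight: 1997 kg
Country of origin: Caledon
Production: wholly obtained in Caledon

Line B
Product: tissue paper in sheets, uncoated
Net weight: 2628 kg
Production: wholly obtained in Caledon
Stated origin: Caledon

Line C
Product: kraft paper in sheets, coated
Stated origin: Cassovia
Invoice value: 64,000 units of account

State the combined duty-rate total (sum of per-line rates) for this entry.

40%

Line A: kraft paper → 10.03; uncoated → 10.03.02; in sheets → 10.03.02.02. Scheduled 21%. Caledon agreement on 10.04.02: 10.03.02.02 not covered. → 21%.
Line B: tissue paper → 10.04; uncoated → 10.04.02; in sheets → 10.04.02.02. Scheduled 19%. quota on 10.04.02 open → in-quota 2%; Caledon agreement on 10.04.02: wholly obtained → 20% available; preference 20% not lower than 2% → no reduction. → 2%.
Line C: kraft paper → 10.03; coated → 10.03.01; in sheets → 10.03.01.02. Scheduled 17%. No special measure applies. → 17%.
Sum: 21% + 2% + 17% = 40%.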